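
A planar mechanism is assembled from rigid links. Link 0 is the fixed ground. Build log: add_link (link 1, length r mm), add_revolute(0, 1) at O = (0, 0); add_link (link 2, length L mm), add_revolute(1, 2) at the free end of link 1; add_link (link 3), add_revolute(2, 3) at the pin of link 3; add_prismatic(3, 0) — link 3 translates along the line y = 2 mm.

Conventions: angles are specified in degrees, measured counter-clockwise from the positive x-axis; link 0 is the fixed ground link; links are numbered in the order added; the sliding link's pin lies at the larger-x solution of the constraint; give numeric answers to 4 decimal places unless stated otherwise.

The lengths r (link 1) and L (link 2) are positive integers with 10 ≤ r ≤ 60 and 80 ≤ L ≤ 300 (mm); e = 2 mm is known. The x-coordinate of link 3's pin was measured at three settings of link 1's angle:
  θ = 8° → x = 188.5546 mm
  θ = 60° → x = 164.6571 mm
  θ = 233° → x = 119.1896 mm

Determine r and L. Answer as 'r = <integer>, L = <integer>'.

constraint per measurement: (x − r cos θ)² + (r sin θ − e)² = L²
subtracting the θ₁ and θ₂ equations cancels the r² and L² terms:
r = (x₁² − x₂²) / (2[(x₁cos θ₁ + e sin θ₁) − (x₂cos θ₂ + e sin θ₂)]) = 41.0001 → r = 41
L² = (x₁ − r cos θ₁)² + (r sin θ₁ − e)² = 21904.0056 → L = 148.0000 → L = 148
check at θ₃=233°: x = 119.1896 (printed 119.1896) ✓

r = 41, L = 148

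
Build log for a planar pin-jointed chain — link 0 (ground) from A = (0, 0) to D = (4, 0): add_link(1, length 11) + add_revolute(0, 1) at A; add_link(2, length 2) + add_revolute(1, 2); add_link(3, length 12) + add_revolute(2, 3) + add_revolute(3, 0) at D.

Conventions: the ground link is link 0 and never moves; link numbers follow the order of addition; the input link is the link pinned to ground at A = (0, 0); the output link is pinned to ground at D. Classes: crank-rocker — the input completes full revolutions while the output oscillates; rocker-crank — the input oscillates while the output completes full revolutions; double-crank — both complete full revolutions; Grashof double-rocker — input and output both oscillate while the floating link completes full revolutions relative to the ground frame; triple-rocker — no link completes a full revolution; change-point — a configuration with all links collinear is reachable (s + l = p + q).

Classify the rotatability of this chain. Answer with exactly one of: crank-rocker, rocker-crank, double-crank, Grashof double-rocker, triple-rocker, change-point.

lengths: ground=4, input=11, coupler=2, output=12
sorted: s=2 (shortest), l=12 (longest), p+q=15
s + l = 14 vs p + q = 15
s + l < p + q (Grashof) with shortest = coupler link → Grashof double-rocker

Grashof double-rocker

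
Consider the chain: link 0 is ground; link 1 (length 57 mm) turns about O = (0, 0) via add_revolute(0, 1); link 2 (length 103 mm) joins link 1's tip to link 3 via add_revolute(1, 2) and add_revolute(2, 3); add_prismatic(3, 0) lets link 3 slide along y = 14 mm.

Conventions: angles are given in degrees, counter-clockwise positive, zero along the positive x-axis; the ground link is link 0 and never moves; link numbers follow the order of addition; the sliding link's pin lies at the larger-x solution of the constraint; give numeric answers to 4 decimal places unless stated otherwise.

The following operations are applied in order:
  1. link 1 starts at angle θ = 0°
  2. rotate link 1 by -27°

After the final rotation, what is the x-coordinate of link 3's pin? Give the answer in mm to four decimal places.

geometry: r = 57 mm, L = 103 mm, e = 14 mm; θ starts at 0°
rotate link 1 by -27°: θ ← 0° -27° = -27°
crank pin P = (r cos θ, r sin θ) = (50.787372, -25.877458)
h = r sin θ − e = -25.877458 − 14 = -39.877458
x = r cos θ + √(L² − h²) = 50.787372 + 94.967301 = 145.754673

145.7547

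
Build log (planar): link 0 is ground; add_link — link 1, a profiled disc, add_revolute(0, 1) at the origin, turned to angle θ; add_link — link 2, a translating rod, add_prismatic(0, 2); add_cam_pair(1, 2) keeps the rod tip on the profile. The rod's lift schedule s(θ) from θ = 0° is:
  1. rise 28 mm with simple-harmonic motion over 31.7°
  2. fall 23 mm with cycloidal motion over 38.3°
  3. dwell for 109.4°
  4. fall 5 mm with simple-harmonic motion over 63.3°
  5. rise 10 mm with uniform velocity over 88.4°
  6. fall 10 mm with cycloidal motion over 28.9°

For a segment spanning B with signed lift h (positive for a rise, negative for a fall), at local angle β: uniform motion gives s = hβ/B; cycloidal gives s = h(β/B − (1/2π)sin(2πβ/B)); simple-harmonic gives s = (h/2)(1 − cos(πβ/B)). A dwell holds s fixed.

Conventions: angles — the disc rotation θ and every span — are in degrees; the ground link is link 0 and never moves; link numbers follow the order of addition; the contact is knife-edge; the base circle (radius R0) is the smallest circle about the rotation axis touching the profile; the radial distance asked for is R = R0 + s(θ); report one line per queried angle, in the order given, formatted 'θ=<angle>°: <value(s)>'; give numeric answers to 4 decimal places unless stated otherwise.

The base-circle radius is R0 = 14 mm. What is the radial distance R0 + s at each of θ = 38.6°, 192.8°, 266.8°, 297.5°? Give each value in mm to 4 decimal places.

seg 1 [0°–31.7°] simple-harmonic, h=28: full span → s += 28 → s = 28.0000
seg 2 [31.7°–70°] cycloidal, h=-23: θ=38.6° here. β=6.9, B=38.3. -23·(0.1802 − sin(2π·0.1802)/(2π)) = -0.8299 → s = 27.1701
seg 2 [31.7°–70°] cycloidal, h=-23: full span → s += -23 → s = 5.0000
seg 3 [70°–179.4°] dwell: s stays 5.0000
seg 4 [179.4°–242.7°] simple-harmonic, h=-5: θ=192.8° here. β=13.4, B=63.3. -5/2·(1 − cos(π·0.2117)) = -0.5328 → s = 4.4672
seg 4 [179.4°–242.7°] simple-harmonic, h=-5: full span → s += -5 → s = 0.0000
seg 5 [242.7°–331.1°] uniform, h=10: θ=266.8° here. β=24.1, B=88.4. 10·24.1/88.4 = 2.7262 → s = 2.7262
seg 5 [242.7°–331.1°] uniform, h=10: θ=297.5° here. β=54.8, B=88.4. 10·54.8/88.4 = 6.1991 → s = 6.1991
θ=38.6°: R = R0 + s = 14 + 27.1701 = 41.1701
θ=192.8°: R = R0 + s = 14 + 4.4672 = 18.4672
θ=266.8°: R = R0 + s = 14 + 2.7262 = 16.7262
θ=297.5°: R = R0 + s = 14 + 6.1991 = 20.1991

θ=38.6°: 41.1701
θ=192.8°: 18.4672
θ=266.8°: 16.7262
θ=297.5°: 20.1991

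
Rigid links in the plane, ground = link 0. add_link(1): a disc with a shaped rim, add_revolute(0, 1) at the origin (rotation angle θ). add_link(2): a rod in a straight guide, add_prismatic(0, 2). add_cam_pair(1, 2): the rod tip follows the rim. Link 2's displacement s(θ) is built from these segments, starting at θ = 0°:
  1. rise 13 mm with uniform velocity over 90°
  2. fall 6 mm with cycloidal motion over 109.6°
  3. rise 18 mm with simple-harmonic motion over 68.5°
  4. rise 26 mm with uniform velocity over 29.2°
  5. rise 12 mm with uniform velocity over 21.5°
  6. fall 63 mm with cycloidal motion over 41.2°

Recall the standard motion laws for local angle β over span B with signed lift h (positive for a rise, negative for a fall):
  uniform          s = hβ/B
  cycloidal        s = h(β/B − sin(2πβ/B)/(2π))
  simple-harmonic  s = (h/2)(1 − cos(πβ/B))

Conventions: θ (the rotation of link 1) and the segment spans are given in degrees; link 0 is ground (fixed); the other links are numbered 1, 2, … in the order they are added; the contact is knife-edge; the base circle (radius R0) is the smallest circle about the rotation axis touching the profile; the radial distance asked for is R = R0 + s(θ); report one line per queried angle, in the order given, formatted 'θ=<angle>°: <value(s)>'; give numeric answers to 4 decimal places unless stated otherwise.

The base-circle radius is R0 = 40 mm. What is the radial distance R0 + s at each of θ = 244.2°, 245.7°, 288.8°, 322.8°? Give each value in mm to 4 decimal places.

segment 1 (0° to 90°, uniform, h = 13) is passed completely: s = 0.0000 + (13) = 13.0000
segment 2 (90° to 199.6°, cycloidal, h = -6) is passed completely: s = 13.0000 + (-6) = 7.0000
θ = 244.2° falls in segment 3 (199.6° to 268.1°, simple-harmonic, h = 18): β = 244.2 − 199.6 = 44.6°, B = 68.5°; Δs = 18/2·(1 − cos(π·0.6511)) = 13.1135; s = 7.0000 + 13.1135 = 20.1135
θ = 245.7° falls in segment 3 (199.6° to 268.1°, simple-harmonic, h = 18): β = 245.7 − 199.6 = 46.1°, B = 68.5°; Δs = 18/2·(1 − cos(π·0.6730)) = 13.6540; s = 7.0000 + 13.6540 = 20.6540
segment 3 (199.6° to 268.1°, simple-harmonic, h = 18) is passed completely: s = 7.0000 + (18) = 25.0000
θ = 288.8° falls in segment 4 (268.1° to 297.3°, uniform, h = 26): β = 288.8 − 268.1 = 20.7°, B = 29.2°; Δs = 26·20.7/29.2 = 18.4315; s = 25.0000 + 18.4315 = 43.4315
segment 4 (268.1° to 297.3°, uniform, h = 26) is passed completely: s = 25.0000 + (26) = 51.0000
segment 5 (297.3° to 318.8°, uniform, h = 12) is passed completely: s = 51.0000 + (12) = 63.0000
θ = 322.8° falls in segment 6 (318.8° to 360°, cycloidal, h = -63): β = 322.8 − 318.8 = 4°, B = 41.2°; Δs = -63·(0.0971 − sin(2π·0.0971)/(2π)) = -0.3724; s = 63.0000 − 0.3724 = 62.6276
θ=244.2°: R = R0 + s = 40 + 20.1135 = 60.1135
θ=245.7°: R = R0 + s = 40 + 20.6540 = 60.6540
θ=288.8°: R = R0 + s = 40 + 43.4315 = 83.4315
θ=322.8°: R = R0 + s = 40 + 62.6276 = 102.6276

θ=244.2°: 60.1135
θ=245.7°: 60.6540
θ=288.8°: 83.4315
θ=322.8°: 102.6276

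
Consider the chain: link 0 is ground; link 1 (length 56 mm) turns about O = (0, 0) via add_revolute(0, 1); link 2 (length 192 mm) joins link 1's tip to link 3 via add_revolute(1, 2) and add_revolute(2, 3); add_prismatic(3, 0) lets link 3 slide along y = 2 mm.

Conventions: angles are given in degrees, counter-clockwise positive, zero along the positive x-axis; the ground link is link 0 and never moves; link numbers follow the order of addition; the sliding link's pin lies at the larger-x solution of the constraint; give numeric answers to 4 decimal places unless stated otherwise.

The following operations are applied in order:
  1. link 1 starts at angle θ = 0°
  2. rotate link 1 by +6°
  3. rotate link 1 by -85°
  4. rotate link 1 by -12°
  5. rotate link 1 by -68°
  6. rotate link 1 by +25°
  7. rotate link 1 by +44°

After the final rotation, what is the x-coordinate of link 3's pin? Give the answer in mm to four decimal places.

geometry: r = 56 mm, L = 192 mm, e = 2 mm; θ starts at 0°
rotate link 1 by +6°: θ ← 0° +6° = 6°
rotate link 1 by -85°: θ ← 6° -85° = -79°
rotate link 1 by -12°: θ ← -79° -12° = -91°
rotate link 1 by -68°: θ ← -91° -68° = -159°
rotate link 1 by +25°: θ ← -159° +25° = -134°
rotate link 1 by +44°: θ ← -134° +44° = -90°
crank pin P = (r cos θ, r sin θ) = (0.000000, -56.000000)
h = r sin θ − e = -56.000000 − 2 = -58.000000
x = r cos θ + √(L² − h²) = 0.000000 + 183.030052 = 183.030052

183.0301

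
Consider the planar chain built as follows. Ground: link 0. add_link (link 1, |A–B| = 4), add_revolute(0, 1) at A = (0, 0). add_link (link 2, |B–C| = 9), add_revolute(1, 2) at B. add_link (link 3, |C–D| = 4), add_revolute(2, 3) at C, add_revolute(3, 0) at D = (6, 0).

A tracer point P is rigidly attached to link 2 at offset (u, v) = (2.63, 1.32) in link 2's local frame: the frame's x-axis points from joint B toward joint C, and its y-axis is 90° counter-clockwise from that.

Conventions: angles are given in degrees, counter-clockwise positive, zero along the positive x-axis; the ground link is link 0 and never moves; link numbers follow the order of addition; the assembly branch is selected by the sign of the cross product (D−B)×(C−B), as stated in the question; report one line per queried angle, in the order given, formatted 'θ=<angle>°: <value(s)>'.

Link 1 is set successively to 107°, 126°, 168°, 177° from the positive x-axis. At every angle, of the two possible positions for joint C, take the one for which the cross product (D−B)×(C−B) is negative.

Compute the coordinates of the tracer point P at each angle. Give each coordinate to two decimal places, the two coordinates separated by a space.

A=(0,0), D=(6.00,0)
θ=107°: B = A + 4.00·(cos107°, sin107°) = (-1.1695, 3.8252)
θ=107°: |BD| = 8.1261
θ=107°: circle(B,9.00) ∩ circle(D,4.00): a=8.0625, h=3.9995
θ=107°:   candidates: C₊=(7.8266,3.5586) cross=32.500; C₋=(4.0612,-3.4987) cross=-32.500
θ=107°:   branch - wants cross < 0 → take C=(4.0612,-3.4987) (cross=-32.500)
θ=107°: ex = (C−B)/|BC| = (0.5812,-0.8138); ey = (0.8138,0.5812)
θ=107°: P = B + 2.63·ex + 1.32·ey = (1.4332,2.4522)
θ=126°: B = A + 4.00·(cos126°, sin126°) = (-2.3511, 3.2361)
θ=126°: |BD| = 8.9562
θ=126°: circle(B,9.00) ∩ circle(D,4.00): a=8.1069, h=3.9088
θ=126°:   candidates: C₊=(6.6204,3.9516) cross=35.008; C₋=(3.7957,-3.3378) cross=-35.008
θ=126°:   branch - wants cross < 0 → take C=(3.7957,-3.3378) (cross=-35.008)
θ=126°: ex = (C−B)/|BC| = (0.6830,-0.7304); ey = (0.7304,0.6830)
θ=126°: P = B + 2.63·ex + 1.32·ey = (0.4093,2.2166)
θ=168°: B = A + 4.00·(cos168°, sin168°) = (-3.9126, 0.8316)
θ=168°: |BD| = 9.9474
θ=168°: circle(B,9.00) ∩ circle(D,4.00): a=8.2409, h=3.6177
θ=168°:   candidates: C₊=(4.6019,3.7477) cross=35.987; C₋=(3.9970,-3.4624) cross=-35.987
θ=168°:   branch - wants cross < 0 → take C=(3.9970,-3.4624) (cross=-35.987)
θ=168°: ex = (C−B)/|BC| = (0.8788,-0.4771); ey = (0.4771,0.8788)
θ=168°: P = B + 2.63·ex + 1.32·ey = (-0.9714,0.7369)
θ=177°: B = A + 4.00·(cos177°, sin177°) = (-3.9945, 0.2093)
θ=177°: |BD| = 9.9967
θ=177°: circle(B,9.00) ∩ circle(D,4.00): a=8.2494, h=3.5982
θ=177°:   candidates: C₊=(4.3284,3.6340) cross=35.970; C₋=(4.1777,-3.5608) cross=-35.970
θ=177°:   branch - wants cross < 0 → take C=(4.1777,-3.5608) (cross=-35.970)
θ=177°: ex = (C−B)/|BC| = (0.9080,-0.4189); ey = (0.4189,0.9080)
θ=177°: P = B + 2.63·ex + 1.32·ey = (-1.0534,0.3062)

θ=107°: 1.43 2.45
θ=126°: 0.41 2.22
θ=168°: -0.97 0.74
θ=177°: -1.05 0.31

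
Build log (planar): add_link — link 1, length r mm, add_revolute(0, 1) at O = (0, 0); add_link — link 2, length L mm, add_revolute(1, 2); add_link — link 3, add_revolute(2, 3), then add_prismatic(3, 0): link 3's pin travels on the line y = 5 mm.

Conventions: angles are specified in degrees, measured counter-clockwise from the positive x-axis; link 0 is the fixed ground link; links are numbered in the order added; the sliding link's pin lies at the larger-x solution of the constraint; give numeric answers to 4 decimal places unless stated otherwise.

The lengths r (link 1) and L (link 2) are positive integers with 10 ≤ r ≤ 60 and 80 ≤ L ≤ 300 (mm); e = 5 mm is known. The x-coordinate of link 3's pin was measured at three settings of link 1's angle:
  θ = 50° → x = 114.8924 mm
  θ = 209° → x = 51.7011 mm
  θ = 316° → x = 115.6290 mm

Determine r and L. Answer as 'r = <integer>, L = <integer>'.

constraint per measurement: (x − r cos θ)² + (r sin θ − e)² = L²
subtracting the θ₁ and θ₂ equations cancels the r² and L² terms:
r = (x₁² − x₂²) / (2[(x₁cos θ₁ + e sin θ₁) − (x₂cos θ₂ + e sin θ₂)]) = 42.0000 → r = 42
L² = (x₁ − r cos θ₁)² + (r sin θ₁ − e)² = 8464.0064 → L = 92.0000 → L = 92
check at θ₃=316°: x = 115.6290 (printed 115.6290) ✓

r = 42, L = 92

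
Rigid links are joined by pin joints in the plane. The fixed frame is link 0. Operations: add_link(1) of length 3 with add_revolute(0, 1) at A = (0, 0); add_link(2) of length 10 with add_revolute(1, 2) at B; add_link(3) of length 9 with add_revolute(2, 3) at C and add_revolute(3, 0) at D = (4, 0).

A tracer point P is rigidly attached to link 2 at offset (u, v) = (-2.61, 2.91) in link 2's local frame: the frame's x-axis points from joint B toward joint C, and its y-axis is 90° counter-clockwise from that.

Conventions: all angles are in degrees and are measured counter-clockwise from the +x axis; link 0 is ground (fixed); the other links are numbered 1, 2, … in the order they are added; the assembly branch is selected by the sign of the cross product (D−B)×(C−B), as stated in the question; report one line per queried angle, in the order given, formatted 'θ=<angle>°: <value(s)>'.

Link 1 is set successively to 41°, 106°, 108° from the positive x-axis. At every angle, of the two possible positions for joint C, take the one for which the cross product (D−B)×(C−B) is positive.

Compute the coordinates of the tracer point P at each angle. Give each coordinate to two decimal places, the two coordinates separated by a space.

A=(0,0), D=(4.00,0)
θ=41°: B = A + 3.00·(cos41°, sin41°) = (2.2641, 1.9682)
θ=41°: |BD| = 2.6243
θ=41°: circle(B,10.00) ∩ circle(D,9.00): a=4.9322, h=8.6991
θ=41°:   candidates: C₊=(12.0507,4.0232) cross=22.829; C₋=(-0.9976,-7.4849) cross=-22.829
θ=41°:   branch + wants cross > 0 → take C=(12.0507,4.0232) (cross=22.829)
θ=41°: ex = (C−B)/|BC| = (0.9787,0.2055); ey = (-0.2055,0.9787)
θ=41°: P = B + -2.61·ex + 2.91·ey = (-0.8882,4.2797)
θ=106°: B = A + 3.00·(cos106°, sin106°) = (-0.8269, 2.8838)
θ=106°: |BD| = 5.6227
θ=106°: circle(B,10.00) ∩ circle(D,9.00): a=4.5009, h=8.9298
θ=106°:   candidates: C₊=(7.6169,8.2413) cross=50.210; C₋=(-1.5429,-7.0905) cross=-50.210
θ=106°:   branch + wants cross > 0 → take C=(7.6169,8.2413) (cross=50.210)
θ=106°: ex = (C−B)/|BC| = (0.8444,0.5357); ey = (-0.5357,0.8444)
θ=106°: P = B + -2.61·ex + 2.91·ey = (-4.5898,3.9426)
θ=108°: B = A + 3.00·(cos108°, sin108°) = (-0.9271, 2.8532)
θ=108°: |BD| = 5.6935
θ=108°: circle(B,10.00) ∩ circle(D,9.00): a=4.5153, h=8.9225
θ=108°:   candidates: C₊=(7.4517,8.3118) cross=50.801; C₋=(-1.4909,-7.1309) cross=-50.801
θ=108°:   branch + wants cross > 0 → take C=(7.4517,8.3118) (cross=50.801)
θ=108°: ex = (C−B)/|BC| = (0.8379,0.5459); ey = (-0.5459,0.8379)
θ=108°: P = B + -2.61·ex + 2.91·ey = (-4.7024,3.8667)

θ=41°: -0.89 4.28
θ=106°: -4.59 3.94
θ=108°: -4.70 3.87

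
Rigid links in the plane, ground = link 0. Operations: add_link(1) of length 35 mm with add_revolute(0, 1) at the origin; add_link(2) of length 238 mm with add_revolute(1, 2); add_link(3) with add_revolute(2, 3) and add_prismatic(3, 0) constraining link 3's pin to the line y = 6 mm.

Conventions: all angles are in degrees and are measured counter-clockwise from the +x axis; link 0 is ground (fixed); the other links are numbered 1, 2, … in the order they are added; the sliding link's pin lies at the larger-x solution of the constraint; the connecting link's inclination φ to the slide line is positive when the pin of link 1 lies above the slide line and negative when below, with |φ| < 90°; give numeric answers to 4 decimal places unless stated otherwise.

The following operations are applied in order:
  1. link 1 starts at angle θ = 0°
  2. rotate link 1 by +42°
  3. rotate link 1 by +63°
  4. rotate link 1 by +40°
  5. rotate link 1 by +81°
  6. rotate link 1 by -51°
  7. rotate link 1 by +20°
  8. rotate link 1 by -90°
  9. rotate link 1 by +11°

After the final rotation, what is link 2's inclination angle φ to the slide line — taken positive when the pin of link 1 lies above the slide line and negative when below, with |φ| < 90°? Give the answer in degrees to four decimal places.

geometry: r = 35 mm, L = 238 mm, e = 6 mm; θ starts at 0°
rotate link 1 by +42°: θ ← 0° +42° = 42°
rotate link 1 by +63°: θ ← 42° +63° = 105°
rotate link 1 by +40°: θ ← 105° +40° = 145°
rotate link 1 by +81°: θ ← 145° +81° = 226°
rotate link 1 by -51°: θ ← 226° -51° = 175°
rotate link 1 by +20°: θ ← 175° +20° = 195°
rotate link 1 by -90°: θ ← 195° -90° = 105°
rotate link 1 by +11°: θ ← 105° +11° = 116°
h = r sin θ − e = 31.457792 − 6 = 25.457792
sin φ = h / L = 25.457792 / 238 = 0.10696551
φ = arcsin(0.10696551) = 6.140420°

6.1404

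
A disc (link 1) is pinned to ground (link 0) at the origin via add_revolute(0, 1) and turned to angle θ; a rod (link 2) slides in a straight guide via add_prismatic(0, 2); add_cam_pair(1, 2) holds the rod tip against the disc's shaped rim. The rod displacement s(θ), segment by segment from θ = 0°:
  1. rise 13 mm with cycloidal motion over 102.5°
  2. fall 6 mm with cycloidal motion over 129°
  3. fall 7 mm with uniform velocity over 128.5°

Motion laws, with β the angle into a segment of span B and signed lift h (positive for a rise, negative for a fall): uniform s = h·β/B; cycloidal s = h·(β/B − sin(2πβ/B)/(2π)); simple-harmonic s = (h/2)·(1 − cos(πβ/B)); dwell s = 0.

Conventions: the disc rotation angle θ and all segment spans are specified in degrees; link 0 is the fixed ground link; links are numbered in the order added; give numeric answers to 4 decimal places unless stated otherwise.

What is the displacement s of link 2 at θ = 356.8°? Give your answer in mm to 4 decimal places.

segment 1 (0° to 102.5°, cycloidal, h = 13) is passed completely: s = 0.0000 + (13) = 13.0000
segment 2 (102.5° to 231.5°, cycloidal, h = -6) is passed completely: s = 13.0000 + (-6) = 7.0000
θ = 356.8° falls in segment 3 (231.5° to 360°, uniform, h = -7): β = 356.8 − 231.5 = 125.3°, B = 128.5°; Δs = -7·125.3/128.5 = -6.8257; s = 7.0000 − 6.8257 = 0.1743

0.1743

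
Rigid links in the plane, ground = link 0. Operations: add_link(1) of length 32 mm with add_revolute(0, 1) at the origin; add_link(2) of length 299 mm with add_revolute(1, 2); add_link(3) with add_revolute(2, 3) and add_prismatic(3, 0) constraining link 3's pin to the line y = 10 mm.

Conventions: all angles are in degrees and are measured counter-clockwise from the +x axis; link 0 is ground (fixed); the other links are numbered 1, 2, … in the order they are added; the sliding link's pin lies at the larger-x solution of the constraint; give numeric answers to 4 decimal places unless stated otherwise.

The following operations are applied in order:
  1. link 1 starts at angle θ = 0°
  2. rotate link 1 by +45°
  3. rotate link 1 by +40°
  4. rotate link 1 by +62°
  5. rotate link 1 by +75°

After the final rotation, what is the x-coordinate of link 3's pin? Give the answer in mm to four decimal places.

geometry: r = 32 mm, L = 299 mm, e = 10 mm; θ starts at 0°
rotate link 1 by +45°: θ ← 0° +45° = 45°
rotate link 1 by +40°: θ ← 45° +40° = 85°
rotate link 1 by +62°: θ ← 85° +62° = 147°
rotate link 1 by +75°: θ ← 147° +75° = 222°
crank pin P = (r cos θ, r sin θ) = (-23.780634, -21.412179)
h = r sin θ − e = -21.412179 − 10 = -31.412179
x = r cos θ + √(L² − h²) = -23.780634 + 297.345380 = 273.564746

273.5647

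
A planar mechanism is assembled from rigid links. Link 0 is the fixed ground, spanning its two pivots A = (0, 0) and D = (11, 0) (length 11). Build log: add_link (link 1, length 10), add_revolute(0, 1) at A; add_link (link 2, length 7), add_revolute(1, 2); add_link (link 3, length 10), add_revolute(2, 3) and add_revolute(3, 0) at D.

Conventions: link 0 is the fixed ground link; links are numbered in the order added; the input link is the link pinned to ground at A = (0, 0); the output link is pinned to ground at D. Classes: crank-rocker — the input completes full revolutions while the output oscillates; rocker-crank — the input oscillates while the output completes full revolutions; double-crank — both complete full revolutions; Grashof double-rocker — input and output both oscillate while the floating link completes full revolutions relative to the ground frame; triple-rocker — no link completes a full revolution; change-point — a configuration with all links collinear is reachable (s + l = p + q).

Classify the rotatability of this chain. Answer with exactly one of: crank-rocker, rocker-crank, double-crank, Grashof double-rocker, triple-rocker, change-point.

lengths: ground=11, input=10, coupler=7, output=10
sorted: s=7 (shortest), l=11 (longest), p+q=20
s + l = 18 vs p + q = 20
s + l < p + q (Grashof) with shortest = coupler link → Grashof double-rocker

Grashof double-rocker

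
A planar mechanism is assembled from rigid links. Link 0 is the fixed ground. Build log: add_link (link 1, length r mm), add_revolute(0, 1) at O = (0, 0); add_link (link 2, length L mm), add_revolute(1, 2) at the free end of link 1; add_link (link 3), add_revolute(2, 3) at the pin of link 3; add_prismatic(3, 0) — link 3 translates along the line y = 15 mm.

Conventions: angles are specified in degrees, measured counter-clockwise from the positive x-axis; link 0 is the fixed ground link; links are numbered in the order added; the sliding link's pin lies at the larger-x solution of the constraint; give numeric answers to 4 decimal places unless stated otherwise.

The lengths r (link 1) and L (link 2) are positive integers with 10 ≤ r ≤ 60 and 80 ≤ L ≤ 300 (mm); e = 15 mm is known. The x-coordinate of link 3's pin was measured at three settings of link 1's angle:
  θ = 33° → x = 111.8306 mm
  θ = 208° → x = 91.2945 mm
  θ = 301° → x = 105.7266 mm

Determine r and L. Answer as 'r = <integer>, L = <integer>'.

constraint per measurement: (x − r cos θ)² + (r sin θ − e)² = L²
subtracting the θ₁ and θ₂ equations cancels the r² and L² terms:
r = (x₁² − x₂²) / (2[(x₁cos θ₁ + e sin θ₁) − (x₂cos θ₂ + e sin θ₂)]) = 11.0000 → r = 11
L² = (x₁ − r cos θ₁)² + (r sin θ₁ − e)² = 10608.9935 → L = 103.0000 → L = 103
check at θ₃=301°: x = 105.7266 (printed 105.7266) ✓

r = 11, L = 103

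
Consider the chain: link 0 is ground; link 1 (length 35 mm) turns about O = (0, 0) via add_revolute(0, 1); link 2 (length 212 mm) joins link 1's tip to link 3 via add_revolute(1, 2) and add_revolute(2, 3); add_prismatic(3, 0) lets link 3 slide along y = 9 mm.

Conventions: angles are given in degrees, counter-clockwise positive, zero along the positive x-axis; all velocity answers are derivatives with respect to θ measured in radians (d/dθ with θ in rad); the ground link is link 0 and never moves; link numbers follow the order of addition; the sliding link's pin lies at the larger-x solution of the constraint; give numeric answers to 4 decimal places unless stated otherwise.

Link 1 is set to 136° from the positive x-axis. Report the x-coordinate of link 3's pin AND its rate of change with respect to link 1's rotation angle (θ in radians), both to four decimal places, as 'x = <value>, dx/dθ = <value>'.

geometry: r = 35 mm, L = 212 mm, e = 9 mm
crank pin P = (r cos θ, r sin θ) = (-25.176893, 24.313043)
h = r sin θ − e = 24.313043 − 9 = 15.313043
x = r cos θ + √(L² − h²) = -25.176893 + 211.446236 = 186.269343
dx/dθ = −r sin θ − h·r cos θ/√(L² − h²) (θ in radians; h = 15.313043) = -22.489720

x = 186.2693, dx/dθ = -22.4897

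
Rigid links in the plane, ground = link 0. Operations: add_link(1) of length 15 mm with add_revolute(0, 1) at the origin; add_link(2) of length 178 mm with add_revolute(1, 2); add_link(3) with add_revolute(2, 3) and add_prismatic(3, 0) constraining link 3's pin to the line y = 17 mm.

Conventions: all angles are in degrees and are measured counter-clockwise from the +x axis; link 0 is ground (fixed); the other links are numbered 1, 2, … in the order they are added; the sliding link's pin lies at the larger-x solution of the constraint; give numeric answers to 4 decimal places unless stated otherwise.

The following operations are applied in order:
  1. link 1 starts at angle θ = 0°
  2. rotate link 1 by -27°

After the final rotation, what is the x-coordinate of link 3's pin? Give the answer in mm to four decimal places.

geometry: r = 15 mm, L = 178 mm, e = 17 mm; θ starts at 0°
rotate link 1 by -27°: θ ← 0° -27° = -27°
crank pin P = (r cos θ, r sin θ) = (13.365098, -6.809857)
h = r sin θ − e = -6.809857 − 17 = -23.809857
x = r cos θ + √(L² − h²) = 13.365098 + 176.400370 = 189.765468

189.7655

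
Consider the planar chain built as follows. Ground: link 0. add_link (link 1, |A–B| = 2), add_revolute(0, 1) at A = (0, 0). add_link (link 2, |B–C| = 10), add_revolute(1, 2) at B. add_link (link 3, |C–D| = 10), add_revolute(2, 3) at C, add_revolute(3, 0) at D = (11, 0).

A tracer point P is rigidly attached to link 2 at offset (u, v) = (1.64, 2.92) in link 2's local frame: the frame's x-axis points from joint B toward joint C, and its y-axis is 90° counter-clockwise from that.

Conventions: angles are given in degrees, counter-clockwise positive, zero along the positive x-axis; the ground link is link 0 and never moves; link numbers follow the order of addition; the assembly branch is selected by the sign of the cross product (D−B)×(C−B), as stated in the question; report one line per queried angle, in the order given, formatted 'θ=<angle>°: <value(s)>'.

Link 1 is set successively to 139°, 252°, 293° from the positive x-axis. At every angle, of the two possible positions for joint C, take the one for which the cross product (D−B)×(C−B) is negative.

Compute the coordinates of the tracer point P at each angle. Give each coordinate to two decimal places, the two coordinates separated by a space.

A=(0,0), D=(11.00,0)
θ=139°: B = A + 2.00·(cos139°, sin139°) = (-1.5094, 1.3121)
θ=139°: |BD| = 12.5780
θ=139°: circle(B,10.00) ∩ circle(D,10.00): a=6.2890, h=7.7748
θ=139°:   candidates: C₊=(5.5563,8.3885) cross=97.792; C₋=(3.9342,-7.0764) cross=-97.792
θ=139°:   branch - wants cross < 0 → take C=(3.9342,-7.0764) (cross=-97.792)
θ=139°: ex = (C−B)/|BC| = (0.5444,-0.8388); ey = (0.8388,0.5444)
θ=139°: P = B + 1.64·ex + 2.92·ey = (1.8328,1.5260)
θ=252°: B = A + 2.00·(cos252°, sin252°) = (-0.6180, -1.9021)
θ=252°: |BD| = 11.7727
θ=252°: circle(B,10.00) ∩ circle(D,10.00): a=5.8864, h=8.0840
θ=252°:   candidates: C₊=(3.8849,7.0267) cross=95.170; C₋=(6.4971,-8.9288) cross=-95.170
θ=252°:   branch - wants cross < 0 → take C=(6.4971,-8.9288) (cross=-95.170)
θ=252°: ex = (C−B)/|BC| = (0.7115,-0.7027); ey = (0.7027,0.7115)
θ=252°: P = B + 1.64·ex + 2.92·ey = (2.6007,-0.9769)
θ=293°: B = A + 2.00·(cos293°, sin293°) = (0.7815, -1.8410)
θ=293°: |BD| = 10.3831
θ=293°: circle(B,10.00) ∩ circle(D,10.00): a=5.1915, h=8.5468
θ=293°:   candidates: C₊=(4.3753,7.4909) cross=88.742; C₋=(7.4062,-9.3319) cross=-88.742
θ=293°:   branch - wants cross < 0 → take C=(7.4062,-9.3319) (cross=-88.742)
θ=293°: ex = (C−B)/|BC| = (0.6625,-0.7491); ey = (0.7491,0.6625)
θ=293°: P = B + 1.64·ex + 2.92·ey = (4.0553,-1.1351)

θ=139°: 1.83 1.53
θ=252°: 2.60 -0.98
θ=293°: 4.06 -1.14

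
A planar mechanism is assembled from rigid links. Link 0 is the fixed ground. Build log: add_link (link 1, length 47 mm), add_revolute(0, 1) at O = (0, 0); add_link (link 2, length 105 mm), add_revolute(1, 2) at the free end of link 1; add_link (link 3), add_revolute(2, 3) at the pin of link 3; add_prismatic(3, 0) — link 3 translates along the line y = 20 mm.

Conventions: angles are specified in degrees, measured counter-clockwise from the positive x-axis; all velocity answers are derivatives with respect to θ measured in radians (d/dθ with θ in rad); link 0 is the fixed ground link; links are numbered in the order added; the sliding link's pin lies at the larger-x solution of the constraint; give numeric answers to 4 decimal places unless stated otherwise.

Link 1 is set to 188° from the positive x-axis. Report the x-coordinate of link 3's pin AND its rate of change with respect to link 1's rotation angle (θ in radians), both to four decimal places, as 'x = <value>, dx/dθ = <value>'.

geometry: r = 47 mm, L = 105 mm, e = 20 mm
crank pin P = (r cos θ, r sin θ) = (-46.542599, -6.541136)
h = r sin θ − e = -6.541136 − 20 = -26.541136
x = r cos θ + √(L² − h²) = -46.542599 + 101.590197 = 55.047598
dx/dθ = −r sin θ − h·r cos θ/√(L² − h²) (θ in radians; h = -26.541136) = -5.618438

x = 55.0476, dx/dθ = -5.6184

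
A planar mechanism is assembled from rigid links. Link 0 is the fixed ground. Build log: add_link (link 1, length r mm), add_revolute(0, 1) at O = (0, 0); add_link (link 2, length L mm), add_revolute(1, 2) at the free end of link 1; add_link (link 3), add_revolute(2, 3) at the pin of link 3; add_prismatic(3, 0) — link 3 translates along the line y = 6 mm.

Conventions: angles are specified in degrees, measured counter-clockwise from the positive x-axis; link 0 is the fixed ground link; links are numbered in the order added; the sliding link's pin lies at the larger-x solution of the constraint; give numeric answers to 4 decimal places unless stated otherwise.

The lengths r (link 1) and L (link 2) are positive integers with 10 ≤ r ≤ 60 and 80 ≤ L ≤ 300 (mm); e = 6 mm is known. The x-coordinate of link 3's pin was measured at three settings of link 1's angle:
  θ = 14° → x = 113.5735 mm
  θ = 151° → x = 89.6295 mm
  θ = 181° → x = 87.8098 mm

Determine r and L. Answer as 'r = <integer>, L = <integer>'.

constraint per measurement: (x − r cos θ)² + (r sin θ − e)² = L²
subtracting the θ₁ and θ₂ equations cancels the r² and L² terms:
r = (x₁² − x₂²) / (2[(x₁cos θ₁ + e sin θ₁) − (x₂cos θ₂ + e sin θ₂)]) = 13.0000 → r = 13
L² = (x₁ − r cos θ₁)² + (r sin θ₁ − e)² = 10201.0032 → L = 101.0000 → L = 101
check at θ₃=181°: x = 87.8098 (printed 87.8098) ✓

r = 13, L = 101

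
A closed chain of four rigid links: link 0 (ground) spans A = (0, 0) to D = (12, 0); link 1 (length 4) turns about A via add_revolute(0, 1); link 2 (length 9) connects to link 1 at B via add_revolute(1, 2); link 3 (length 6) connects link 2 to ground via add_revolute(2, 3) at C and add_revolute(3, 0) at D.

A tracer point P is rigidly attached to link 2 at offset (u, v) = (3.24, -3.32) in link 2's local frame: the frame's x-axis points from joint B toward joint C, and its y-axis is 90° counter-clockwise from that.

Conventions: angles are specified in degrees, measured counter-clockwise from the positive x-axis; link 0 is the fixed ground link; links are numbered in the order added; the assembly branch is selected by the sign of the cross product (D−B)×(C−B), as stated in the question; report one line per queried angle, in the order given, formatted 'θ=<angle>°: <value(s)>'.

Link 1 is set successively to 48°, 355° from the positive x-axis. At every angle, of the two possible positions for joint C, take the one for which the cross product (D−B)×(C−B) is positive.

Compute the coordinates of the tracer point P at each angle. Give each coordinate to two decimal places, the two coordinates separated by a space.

A=(0,0), D=(12.00,0)
θ=48°: B = A + 4.00·(cos48°, sin48°) = (2.6765, 2.9726)
θ=48°: |BD| = 9.7859
θ=48°: circle(B,9.00) ∩ circle(D,6.00): a=7.1922, h=5.4104
θ=48°:   candidates: C₊=(11.1723,5.9426) cross=52.946; C₋=(7.8854,-4.3669) cross=-52.946
θ=48°:   branch + wants cross > 0 → take C=(11.1723,5.9426) (cross=52.946)
θ=48°: ex = (C−B)/|BC| = (0.9440,0.3300); ey = (-0.3300,0.9440)
θ=48°: P = B + 3.24·ex + -3.32·ey = (6.8306,0.9078)
θ=355°: B = A + 4.00·(cos355°, sin355°) = (3.9848, -0.3486)
θ=355°: |BD| = 8.0228
θ=355°: circle(B,9.00) ∩ circle(D,6.00): a=6.8159, h=5.8774
θ=355°:   candidates: C₊=(10.5389,5.8194) cross=47.153; C₋=(11.0496,-5.9243) cross=-47.153
θ=355°:   branch + wants cross > 0 → take C=(10.5389,5.8194) (cross=47.153)
θ=355°: ex = (C−B)/|BC| = (0.7282,0.6853); ey = (-0.6853,0.7282)
θ=355°: P = B + 3.24·ex + -3.32·ey = (8.6195,-0.5459)

θ=48°: 6.83 0.91
θ=355°: 8.62 -0.55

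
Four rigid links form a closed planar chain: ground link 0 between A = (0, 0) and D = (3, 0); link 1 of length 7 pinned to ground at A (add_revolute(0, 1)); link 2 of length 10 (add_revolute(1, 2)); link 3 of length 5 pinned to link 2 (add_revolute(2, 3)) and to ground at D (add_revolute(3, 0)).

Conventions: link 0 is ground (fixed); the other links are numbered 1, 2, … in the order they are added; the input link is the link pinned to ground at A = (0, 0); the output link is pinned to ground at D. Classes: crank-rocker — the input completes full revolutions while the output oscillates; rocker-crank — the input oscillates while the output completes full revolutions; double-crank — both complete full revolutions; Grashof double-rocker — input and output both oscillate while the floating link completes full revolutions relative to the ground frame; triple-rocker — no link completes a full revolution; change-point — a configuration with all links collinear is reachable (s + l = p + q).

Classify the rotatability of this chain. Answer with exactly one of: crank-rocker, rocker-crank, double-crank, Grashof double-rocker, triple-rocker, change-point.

lengths: ground=3, input=7, coupler=10, output=5
sorted: s=3 (shortest), l=10 (longest), p+q=12
s + l = 13 vs p + q = 12
s + l > p + q → non-Grashof → no link fully rotates → triple-rocker

triple-rocker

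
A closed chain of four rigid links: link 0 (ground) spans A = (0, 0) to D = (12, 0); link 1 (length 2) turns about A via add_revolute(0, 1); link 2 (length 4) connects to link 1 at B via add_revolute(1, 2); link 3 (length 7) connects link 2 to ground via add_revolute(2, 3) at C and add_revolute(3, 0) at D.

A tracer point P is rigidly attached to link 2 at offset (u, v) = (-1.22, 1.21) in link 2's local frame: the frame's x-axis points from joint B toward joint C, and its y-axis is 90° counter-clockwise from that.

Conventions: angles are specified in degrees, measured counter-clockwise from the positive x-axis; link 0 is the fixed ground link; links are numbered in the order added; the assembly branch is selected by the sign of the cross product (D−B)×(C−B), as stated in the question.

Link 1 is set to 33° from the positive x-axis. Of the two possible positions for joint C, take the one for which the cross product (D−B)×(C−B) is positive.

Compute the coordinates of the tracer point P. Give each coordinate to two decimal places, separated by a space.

A=(0,0), D=(12.00,0)
B = A + 2.00·(cos33°, sin33°) = (1.6773, 1.0893)
|BD| = 10.3800
circle(B,4.00) ∩ circle(D,7.00): a=3.6004, h=1.7428
  candidates: C₊=(5.4407,2.4446) cross=18.090; C₋=(5.0750,-1.0217) cross=-18.090
  branch + wants cross > 0 → take C=(5.4407,2.4446) (cross=18.090)
ex = (C−B)/|BC| = (0.9408,0.3388); ey = (-0.3388,0.9408)
P = B + -1.22·ex + 1.21·ey = (0.1195,1.8143)

0.12 1.81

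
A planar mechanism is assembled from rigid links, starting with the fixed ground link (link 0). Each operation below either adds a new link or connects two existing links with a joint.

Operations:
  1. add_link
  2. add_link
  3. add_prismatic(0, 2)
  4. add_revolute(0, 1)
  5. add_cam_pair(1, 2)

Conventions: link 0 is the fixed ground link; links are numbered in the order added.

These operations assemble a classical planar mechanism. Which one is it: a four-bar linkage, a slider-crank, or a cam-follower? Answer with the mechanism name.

links: 3 (incl. ground); joints: 1 revolute, 1 prismatic, 1 higher (cam) pair, forming one closed loop
3 links, revolute + prismatic + higher pair in one loop → cam-follower

cam-follower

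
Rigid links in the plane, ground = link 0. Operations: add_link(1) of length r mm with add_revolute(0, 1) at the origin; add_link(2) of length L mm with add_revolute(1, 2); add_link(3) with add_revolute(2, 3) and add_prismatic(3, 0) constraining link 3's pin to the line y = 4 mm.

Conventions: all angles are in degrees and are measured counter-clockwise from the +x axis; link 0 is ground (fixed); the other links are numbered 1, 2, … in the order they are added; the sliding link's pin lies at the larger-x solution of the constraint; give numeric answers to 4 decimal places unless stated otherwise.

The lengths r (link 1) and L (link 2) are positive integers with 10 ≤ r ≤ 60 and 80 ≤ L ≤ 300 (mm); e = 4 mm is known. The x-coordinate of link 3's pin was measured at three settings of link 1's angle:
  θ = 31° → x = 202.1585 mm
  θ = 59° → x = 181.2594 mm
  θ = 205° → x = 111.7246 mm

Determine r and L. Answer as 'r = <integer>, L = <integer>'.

constraint per measurement: (x − r cos θ)² + (r sin θ − e)² = L²
subtracting the θ₁ and θ₂ equations cancels the r² and L² terms:
r = (x₁² − x₂²) / (2[(x₁cos θ₁ + e sin θ₁) − (x₂cos θ₂ + e sin θ₂)]) = 51.0000 → r = 51
L² = (x₁ − r cos θ₁)² + (r sin θ₁ − e)² = 25599.9907 → L = 160.0000 → L = 160
check at θ₃=205°: x = 111.7246 (printed 111.7246) ✓

r = 51, L = 160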